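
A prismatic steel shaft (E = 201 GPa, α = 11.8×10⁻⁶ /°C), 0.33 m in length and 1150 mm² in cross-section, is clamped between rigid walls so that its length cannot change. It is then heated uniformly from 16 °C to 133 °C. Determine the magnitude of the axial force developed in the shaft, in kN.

P ≈ 319 kN (compressive)

With zero net strain, σ = E·αΔT = 201 GPa × 11.8×10⁻⁶ × 117 = 277.5 MPa.
Then P = σA = 277.5 × 1150 mm² = 319.1 kN, compressive.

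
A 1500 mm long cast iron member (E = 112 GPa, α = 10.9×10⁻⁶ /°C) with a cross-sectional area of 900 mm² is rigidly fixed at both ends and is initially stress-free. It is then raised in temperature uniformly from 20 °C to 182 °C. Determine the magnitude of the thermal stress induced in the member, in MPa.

σ ≈ 198 MPa (compressive)

The supports are rigid, so the total axial strain is zero. The restrained thermal strain is ε = αΔT = 10.9×10⁻⁶ × 162 = 1765.8×10⁻⁶.
σ = EαΔT = 112×10³ × 10.9×10⁻⁶ × 162 = 197.8 MPa (compressive; the member is trying to expand).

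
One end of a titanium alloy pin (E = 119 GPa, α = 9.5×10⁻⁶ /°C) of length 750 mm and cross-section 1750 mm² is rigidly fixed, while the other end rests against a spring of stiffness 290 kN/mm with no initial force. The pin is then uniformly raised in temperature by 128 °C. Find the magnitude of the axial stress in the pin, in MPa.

Free thermal expansion: δ_free = αΔT L = 9.5×10⁻⁶ × 128 × 750 = 0.912 mm.
Let P be the compressive force at the spring. The pin shortens elastically by PL/(AE) and the spring compresses by P/k; together these equal δ_free.
P [ L/(AE) + 1/k ] = δ_free → P [ 750/(1750×119×10³) + 1/(290×10³) ] = 0.912.
P = 0.912 / 7.05×10⁻⁶ = 129400 N.
σ = P/A = 129400/1750 = 73.92 MPa.

σ ≈ 73.9 MPa (compressive)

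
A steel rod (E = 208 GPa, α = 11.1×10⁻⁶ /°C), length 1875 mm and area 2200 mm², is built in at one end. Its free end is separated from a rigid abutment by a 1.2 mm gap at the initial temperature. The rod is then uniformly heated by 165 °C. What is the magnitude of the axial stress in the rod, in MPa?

If the wall were absent the rod would grow by αΔT L = 11.1×10⁻⁶ × 165 × 1875 = 3.434 mm.
The gap closes (δ_free > 1.2 mm) and the wall then resists a further 3.434 − 1.2 = 2.234 mm of expansion.
Compatibility: PL/(AE) = 2.234 mm, so σ = P/A = E × (2.234/1875) = 247.8 MPa.

σ ≈ 248 MPa (compressive)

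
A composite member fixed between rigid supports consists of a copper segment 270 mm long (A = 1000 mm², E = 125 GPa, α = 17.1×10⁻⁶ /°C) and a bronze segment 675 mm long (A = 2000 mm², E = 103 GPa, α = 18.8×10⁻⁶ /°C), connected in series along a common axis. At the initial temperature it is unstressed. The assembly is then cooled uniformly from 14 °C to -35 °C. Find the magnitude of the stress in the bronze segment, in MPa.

With the walls removed the bar would change length by δ_free = Σ αᵢΔT Lᵢ = 17.1×10⁻⁶×49×270 + 18.8×10⁻⁶×49×675 = 0.848 mm.
The rigid supports impose zero overall length change; the single axial force P common to all segments must satisfy P Σ Lᵢ/(AᵢEᵢ) = δ_free.
Σ Lᵢ/(AᵢEᵢ) = 270/(1000×125×10³) + 675/(2000×103×10³) = 5.437×10⁻⁶ mm/N.
P = 0.848 / 5.437×10⁻⁶ = 156000 N = 156 kN, tensile.
σ_{bronze} = P / A = 156000 / 2000 = 77.99 MPa.

σ ≈ 78 MPa (tensile)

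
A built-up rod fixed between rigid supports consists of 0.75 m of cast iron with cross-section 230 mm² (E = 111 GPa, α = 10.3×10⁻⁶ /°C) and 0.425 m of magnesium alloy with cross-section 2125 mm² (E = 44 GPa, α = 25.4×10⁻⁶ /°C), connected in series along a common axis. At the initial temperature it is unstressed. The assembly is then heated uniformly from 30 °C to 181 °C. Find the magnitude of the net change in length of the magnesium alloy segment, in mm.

|ΔL| ≈ 1.26 mm

Free thermal expansion of the whole bar: Σ αᵢΔT Lᵢ = 10.3×10⁻⁶×151×750 + 25.4×10⁻⁶×151×425 = 2.797 mm.
Since the ends are fixed, an axial force P builds up, equal in every segment, with P · Σ Lᵢ/(AᵢEᵢ) = δ_free.
Σ Lᵢ/(AᵢEᵢ) = 750/(230×111×10³) + 425/(2125×44×10³) = 3.392×10⁻⁵ mm/N.
So P = 2.797 / 3.392×10⁻⁵ = 82.44 kN, compressive.
For the magnesium alloy segment, free thermal change = 25.4×10⁻⁶×151×425 = 1.63 mm and elastic change from P = 82440×425/(2125×44×10³) = 0.3747 mm; these oppose, so the net change is 1.26 mm (segment lengthens).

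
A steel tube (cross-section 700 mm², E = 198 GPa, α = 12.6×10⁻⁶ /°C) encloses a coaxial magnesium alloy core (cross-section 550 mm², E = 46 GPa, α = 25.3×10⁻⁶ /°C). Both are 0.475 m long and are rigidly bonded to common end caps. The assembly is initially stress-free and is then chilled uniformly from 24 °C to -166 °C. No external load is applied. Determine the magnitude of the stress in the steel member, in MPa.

The magnesium alloy has the larger α, so on cooling it would change length more than the steel if both were free. The rigid plates force a common final length, so the magnesium alloy is put into tension and the steel into compression, with equal and opposite forces P (no external load).
Compatibility of the two members (thermal + elastic change equal): (α₁ − α₂)ΔT = P·[1/(A₁E₁) + 1/(A₂E₂)].
|α₁ − α₂|·ΔT = 12.7×10⁻⁶ × 190 = 0.002413.
1/(A₁E₁) + 1/(A₂E₂) = 1/(700×198×10³) + 1/(550×46×10³) = 4.674×10⁻⁸ N⁻¹.
P = 0.002413 / 4.674×10⁻⁸ = 51630 N = 51.63 kN.
σ_{steel} = P/A₁ = 51630/700 = 73.75 MPa, compressive.

σ ≈ 73.8 MPa (compressive)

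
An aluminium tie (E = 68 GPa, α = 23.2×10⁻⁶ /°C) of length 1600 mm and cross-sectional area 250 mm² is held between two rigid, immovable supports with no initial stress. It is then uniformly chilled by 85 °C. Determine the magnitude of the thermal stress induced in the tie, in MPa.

With length fixed, the mechanical strain must cancel the thermal strain αΔT = 23.2×10⁻⁶ × 85 = 1972×10⁻⁶.
σ = EαΔT = 68×10³ × 23.2×10⁻⁶ × 85 = 134.1 MPa (tensile; the tie is trying to contract).

σ ≈ 134 MPa (tensile)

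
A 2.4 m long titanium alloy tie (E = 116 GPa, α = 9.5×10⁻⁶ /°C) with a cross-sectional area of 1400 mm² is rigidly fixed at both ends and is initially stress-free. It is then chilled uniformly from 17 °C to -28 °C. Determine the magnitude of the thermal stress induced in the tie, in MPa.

The supports are rigid, so the total axial strain is zero. The restrained thermal strain is ε = αΔT = 9.5×10⁻⁶ × 45 = 427.5×10⁻⁶.
Hence σ = E·αΔT = 116×10³ × 427.5×10⁻⁶ = 49.59 MPa, tensile.

σ ≈ 49.6 MPa (tensile)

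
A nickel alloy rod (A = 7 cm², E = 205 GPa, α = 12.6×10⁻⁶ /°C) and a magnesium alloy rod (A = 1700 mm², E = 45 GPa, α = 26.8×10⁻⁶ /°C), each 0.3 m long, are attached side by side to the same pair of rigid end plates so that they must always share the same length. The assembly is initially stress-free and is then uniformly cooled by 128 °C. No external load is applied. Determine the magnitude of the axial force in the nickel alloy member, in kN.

P ≈ 90.7 kN (compressive in the nickel alloy)

Equilibrium of a rigid end plate with no external load gives equal and opposite internal forces ±P in the two members. Since α_{magnesium alloy} > α_{nickel alloy}, cooling drives the magnesium alloy into tension and the nickel alloy into compression.
Setting the final lengths equal and cancelling L: (α₁ − α₂)ΔT = P/(A₁E₁) + P/(A₂E₂).
|α₁ − α₂|·ΔT = 14.2×10⁻⁶ × 128 = 0.001818.
1/(A₁E₁) + 1/(A₂E₂) = 1/(700×205×10³) + 1/(1700×45×10³) = 2.004×10⁻⁸ N⁻¹.
P = 0.001818 / 2.004×10⁻⁸ = 90700 N = 90.7 kN.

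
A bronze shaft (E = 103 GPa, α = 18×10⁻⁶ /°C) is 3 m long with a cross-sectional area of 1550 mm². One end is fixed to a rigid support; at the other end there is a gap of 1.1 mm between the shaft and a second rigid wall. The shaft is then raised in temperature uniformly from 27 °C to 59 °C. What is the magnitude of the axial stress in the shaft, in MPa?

σ ≈ 21.6 MPa (compressive)

If the wall were absent the shaft would grow by αΔT L = 18×10⁻⁶ × 32 × 3000 = 1.728 mm.
This exceeds the 1.1 mm gap, so the wall pushes back. The portion of expansion that must be recovered elastically is δ_free − gap = 1.728 − 1.1 = 0.628 mm.
That suppressed elongation corresponds to σ = E·Δ/L = 103×10³ × 0.628/3000 = 21.56 MPa.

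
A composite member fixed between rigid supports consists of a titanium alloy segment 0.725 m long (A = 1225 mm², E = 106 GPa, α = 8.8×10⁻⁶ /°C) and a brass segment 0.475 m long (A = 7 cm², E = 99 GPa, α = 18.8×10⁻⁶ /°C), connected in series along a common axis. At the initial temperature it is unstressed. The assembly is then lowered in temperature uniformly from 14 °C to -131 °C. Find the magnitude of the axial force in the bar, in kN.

With the walls removed the bar would change length by δ_free = Σ αᵢΔT Lᵢ = 8.8×10⁻⁶×145×725 + 18.8×10⁻⁶×145×475 = 2.22 mm.
The rigid supports impose zero overall length change; the single axial force P common to all segments must satisfy P Σ Lᵢ/(AᵢEᵢ) = δ_free.
The series flexibility is Σ Lᵢ/(AᵢEᵢ) = 725/(1225×106×10³) + 475/(700×99×10³) = 1.244×10⁻⁵ mm/N.
So P = 2.22 / 1.244×10⁻⁵ = 178.5 kN, tensile.

P ≈ 178 kN (tensile)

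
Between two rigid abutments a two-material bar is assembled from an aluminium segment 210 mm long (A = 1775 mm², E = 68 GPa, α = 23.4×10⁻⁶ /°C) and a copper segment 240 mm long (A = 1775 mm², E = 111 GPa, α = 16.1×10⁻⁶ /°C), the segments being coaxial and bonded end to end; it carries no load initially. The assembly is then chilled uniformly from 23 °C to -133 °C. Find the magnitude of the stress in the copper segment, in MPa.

If the supports were absent, the total length change would be Σ αᵢΔT Lᵢ = 23.4×10⁻⁶×156×210 + 16.1×10⁻⁶×156×240 = 1.369 mm.
Since the ends are fixed, an axial force P builds up, equal in every segment, with P · Σ Lᵢ/(AᵢEᵢ) = δ_free.
Σ Lᵢ/(AᵢEᵢ) = 210/(1775×68×10³) + 240/(1775×111×10³) = 2.958×10⁻⁶ mm/N.
So P = 1.369 / 2.958×10⁻⁶ = 462.9 kN, tensile.
σ_{copper} = P / A = 462900 / 1775 = 260.8 MPa.

σ ≈ 261 MPa (tensile)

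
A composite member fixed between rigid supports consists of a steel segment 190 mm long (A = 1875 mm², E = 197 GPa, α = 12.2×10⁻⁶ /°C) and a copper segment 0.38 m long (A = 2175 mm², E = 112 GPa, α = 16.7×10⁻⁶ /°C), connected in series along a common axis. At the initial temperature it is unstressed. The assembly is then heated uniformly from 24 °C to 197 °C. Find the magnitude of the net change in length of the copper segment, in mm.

|ΔL| ≈ 0.0293 mm

If the supports were absent, the total length change would be Σ αᵢΔT Lᵢ = 12.2×10⁻⁶×173×190 + 16.7×10⁻⁶×173×380 = 1.499 mm.
Since the ends are fixed, an axial force P builds up, equal in every segment, with P · Σ Lᵢ/(AᵢEᵢ) = δ_free.
Σ Lᵢ/(AᵢEᵢ) = 190/(1875×197×10³) + 380/(2175×112×10³) = 2.074×10⁻⁶ mm/N.
So P = 1.499 / 2.074×10⁻⁶ = 722.6 kN, compressive.
For the copper segment, free thermal change = 16.7×10⁻⁶×173×380 = 1.098 mm and elastic change from P = 722600×380/(2175×112×10³) = 1.127 mm; these oppose, so the net change is 0.0293 mm (segment shortens).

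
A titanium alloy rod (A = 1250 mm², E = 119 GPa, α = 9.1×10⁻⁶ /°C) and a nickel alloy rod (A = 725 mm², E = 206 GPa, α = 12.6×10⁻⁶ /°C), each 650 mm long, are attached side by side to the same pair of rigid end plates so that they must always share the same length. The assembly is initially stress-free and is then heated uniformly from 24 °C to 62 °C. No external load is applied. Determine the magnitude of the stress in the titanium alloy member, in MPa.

Both members must finish at the same length. With the larger α, the nickel alloy tends to over-expand; the plates restrain it, putting the nickel alloy in compression and the titanium alloy in tension. With no external load the two internal forces are equal and opposite, magnitude P.
Compatibility of the two members (thermal + elastic change equal): (α₁ − α₂)ΔT = P·[1/(A₁E₁) + 1/(A₂E₂)].
|α₁ − α₂|·ΔT = 3.5×10⁻⁶ × 38 = 0.000133.
1/(A₁E₁) + 1/(A₂E₂) = 1/(1250×119×10³) + 1/(725×206×10³) = 1.342×10⁻⁸ N⁻¹.
So P = 0.000133 / 1.342×10⁻⁸ = 9.912 kN.
σ_{titanium alloy} = P/A₁ = 9912/1250 = 7.929 MPa, tensile.

σ ≈ 7.93 MPa (tensile)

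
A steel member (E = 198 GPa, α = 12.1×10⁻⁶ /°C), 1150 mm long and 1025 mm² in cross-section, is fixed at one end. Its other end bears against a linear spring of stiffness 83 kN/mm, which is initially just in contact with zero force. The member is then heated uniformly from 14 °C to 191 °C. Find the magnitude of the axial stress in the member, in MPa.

Free thermal expansion: δ_free = αΔT L = 12.1×10⁻⁶ × 177 × 1150 = 2.463 mm.
With a force P in the spring, the elastic change of the member is PL/(AE) and that of the spring is P/k; compatibility requires their sum to equal δ_free.
P [ L/(AE) + 1/k ] = δ_free → P [ 1150/(1025×198×10³) + 1/(83×10³) ] = 2.463.
P = 2.463 / 1.771×10⁻⁵ = 139000 N.
σ = P/A = 139000/1025 = 135.6 MPa.

σ ≈ 136 MPa (compressive)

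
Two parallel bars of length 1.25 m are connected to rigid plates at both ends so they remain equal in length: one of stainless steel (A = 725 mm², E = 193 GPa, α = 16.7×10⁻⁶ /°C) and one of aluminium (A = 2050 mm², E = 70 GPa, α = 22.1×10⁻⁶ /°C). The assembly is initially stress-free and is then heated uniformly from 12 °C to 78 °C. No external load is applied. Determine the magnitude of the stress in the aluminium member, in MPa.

σ ≈ 12.3 MPa (compressive)

The aluminium has the larger α, so on heating it would change length more than the stainless steel if both were free. The rigid plates force a common final length, so the aluminium is put into compression and the stainless steel into tension, with equal and opposite forces P (no external load).
Setting the final lengths equal and cancelling L: (α₁ − α₂)ΔT = P/(A₁E₁) + P/(A₂E₂).
|α₁ − α₂|·ΔT = 5.4×10⁻⁶ × 66 = 0.0003564.
1/(A₁E₁) + 1/(A₂E₂) = 1/(725×193×10³) + 1/(2050×70×10³) = 1.412×10⁻⁸ N⁻¹.
So P = 0.0003564 / 1.412×10⁻⁸ = 25.25 kN.
σ_{aluminium} = P/A₂ = 25250/2050 = 12.32 MPa, compressive.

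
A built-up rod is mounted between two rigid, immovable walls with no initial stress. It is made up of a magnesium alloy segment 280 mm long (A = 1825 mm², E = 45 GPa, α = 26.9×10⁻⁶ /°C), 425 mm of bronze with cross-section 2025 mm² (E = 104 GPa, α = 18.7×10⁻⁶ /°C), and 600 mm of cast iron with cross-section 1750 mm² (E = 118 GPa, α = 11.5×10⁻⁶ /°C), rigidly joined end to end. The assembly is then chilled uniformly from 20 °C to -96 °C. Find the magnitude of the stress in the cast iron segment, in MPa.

Free thermal contraction of the whole bar: Σ αᵢΔT Lᵢ = 26.9×10⁻⁶×116×280 + 18.7×10⁻⁶×116×425 + 11.5×10⁻⁶×116×600 = 2.596 mm.
The rigid supports impose zero overall length change; the single axial force P common to all segments must satisfy P Σ Lᵢ/(AᵢEᵢ) = δ_free.
Σ Lᵢ/(AᵢEᵢ) = 280/(1825×45×10³) + 425/(2025×104×10³) + 600/(1750×118×10³) = 8.333×10⁻⁶ mm/N.
P = 2.596 / 8.333×10⁻⁶ = 311500 N = 311.5 kN, tensile.
σ_{cast iron} = P / A = 311500 / 1750 = 178 MPa.

σ ≈ 178 MPa (tensile)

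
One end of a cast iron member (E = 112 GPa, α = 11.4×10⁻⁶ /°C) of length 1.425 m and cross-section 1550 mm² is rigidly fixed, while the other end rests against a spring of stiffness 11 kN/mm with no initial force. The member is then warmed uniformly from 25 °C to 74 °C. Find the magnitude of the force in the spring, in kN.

Free thermal expansion: δ_free = αΔT L = 11.4×10⁻⁶ × 49 × 1425 = 0.796 mm.
With a force P in the spring, the elastic change of the member is PL/(AE) and that of the spring is P/k; compatibility requires their sum to equal δ_free.
P [ L/(AE) + 1/k ] = δ_free → P [ 1425/(1550×112×10³) + 1/(11×10³) ] = 0.796.
P = 0.796 / 9.912×10⁻⁵ = 8031 N.

P ≈ 8.03 kN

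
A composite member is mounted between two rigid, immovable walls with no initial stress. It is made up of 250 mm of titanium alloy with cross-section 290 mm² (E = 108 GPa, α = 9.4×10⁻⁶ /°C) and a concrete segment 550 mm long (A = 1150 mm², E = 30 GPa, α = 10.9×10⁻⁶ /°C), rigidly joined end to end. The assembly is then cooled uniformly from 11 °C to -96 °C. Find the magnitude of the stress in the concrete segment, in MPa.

σ ≈ 32.5 MPa (tensile)

If the supports were absent, the total length change would be Σ αᵢΔT Lᵢ = 9.4×10⁻⁶×107×250 + 10.9×10⁻⁶×107×550 = 0.8929 mm.
Since the ends are fixed, an axial force P builds up, equal in every segment, with P · Σ Lᵢ/(AᵢEᵢ) = δ_free.
Σ Lᵢ/(AᵢEᵢ) = 250/(290×108×10³) + 550/(1150×30×10³) = 2.392×10⁻⁵ mm/N.
Hence P = δ_free / Σ(L/AE) = 0.8929/2.392×10⁻⁵ = 37.32 kN (tensile).
σ_{concrete} = P / A = 37320 / 1150 = 32.45 MPa.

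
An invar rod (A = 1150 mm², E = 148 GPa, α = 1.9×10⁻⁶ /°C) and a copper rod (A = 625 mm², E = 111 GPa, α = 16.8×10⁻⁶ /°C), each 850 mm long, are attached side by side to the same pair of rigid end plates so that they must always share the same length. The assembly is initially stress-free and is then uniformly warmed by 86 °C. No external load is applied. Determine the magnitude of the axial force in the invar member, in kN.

Equilibrium of a rigid end plate with no external load gives equal and opposite internal forces ±P in the two members. Since α_{copper} > α_{invar}, heating drives the copper into compression and the invar into tension.
Setting the final lengths equal and cancelling L: (α₁ − α₂)ΔT = P/(A₁E₁) + P/(A₂E₂).
|α₁ − α₂|·ΔT = 14.9×10⁻⁶ × 86 = 0.001281.
1/(A₁E₁) + 1/(A₂E₂) = 1/(1150×148×10³) + 1/(625×111×10³) = 2.029×10⁻⁸ N⁻¹.
P = 0.001281 / 2.029×10⁻⁸ = 63150 N = 63.15 kN.

P ≈ 63.2 kN (tensile in the invar)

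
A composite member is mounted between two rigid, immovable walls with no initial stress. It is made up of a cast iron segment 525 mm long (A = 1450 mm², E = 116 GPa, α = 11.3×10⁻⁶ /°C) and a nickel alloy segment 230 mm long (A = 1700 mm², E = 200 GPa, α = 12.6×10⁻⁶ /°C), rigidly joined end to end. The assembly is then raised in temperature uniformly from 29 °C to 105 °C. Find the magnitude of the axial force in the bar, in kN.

P ≈ 177 kN (compressive)

Free thermal expansion of the whole bar: Σ αᵢΔT Lᵢ = 11.3×10⁻⁶×76×525 + 12.6×10⁻⁶×76×230 = 0.6711 mm.
The walls prevent any net length change, so an axial force P (same in every segment) develops. Compatibility: P · Σ Lᵢ/(AᵢEᵢ) = δ_free.
The series flexibility is Σ Lᵢ/(AᵢEᵢ) = 525/(1450×116×10³) + 230/(1700×200×10³) = 3.798×10⁻⁶ mm/N.
So P = 0.6711 / 3.798×10⁻⁶ = 176.7 kN, compressive.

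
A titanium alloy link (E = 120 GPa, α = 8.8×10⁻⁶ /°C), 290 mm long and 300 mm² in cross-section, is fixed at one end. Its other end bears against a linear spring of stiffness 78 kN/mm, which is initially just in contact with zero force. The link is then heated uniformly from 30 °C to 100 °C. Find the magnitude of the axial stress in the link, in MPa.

σ ≈ 28.5 MPa (compressive)

The unrestrained thermal change is αΔT L = 8.8×10⁻⁶ × 70 × 290 = 0.1786 mm.
Let P be the compressive force at the spring. The link shortens elastically by PL/(AE) and the spring compresses by P/k; together these equal δ_free.
So P = δ_free / [L/(AE) + 1/k] = 0.1786 / [ 290/(300×120×10³) + 1/(78×10³) ].
P = 0.1786 / 2.088×10⁻⁵ = 8557 N.
σ = P/A = 8557/300 = 28.52 MPa.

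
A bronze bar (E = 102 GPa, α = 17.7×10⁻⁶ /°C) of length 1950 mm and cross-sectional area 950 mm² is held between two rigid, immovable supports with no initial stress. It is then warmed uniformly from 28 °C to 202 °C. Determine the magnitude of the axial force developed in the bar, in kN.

P ≈ 298 kN (compressive)

The ends cannot move, so σ = EαΔT = 102×10³ × 17.7×10⁻⁶ × 174 = 314.1 MPa.
P = AEαΔT = 950 × 102×10³ × 17.7×10⁻⁶ × 174 = 298.4 kN (compressive).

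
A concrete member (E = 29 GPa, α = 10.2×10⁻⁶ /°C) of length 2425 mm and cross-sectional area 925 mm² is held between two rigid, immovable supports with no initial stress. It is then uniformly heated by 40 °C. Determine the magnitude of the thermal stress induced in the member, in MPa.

σ ≈ 11.8 MPa (compressive)

With length fixed, the mechanical strain must cancel the thermal strain αΔT = 10.2×10⁻⁶ × 40 = 408×10⁻⁶.
σ = EαΔT = 29×10³ × 10.2×10⁻⁶ × 40 = 11.83 MPa (compressive; the member is trying to expand).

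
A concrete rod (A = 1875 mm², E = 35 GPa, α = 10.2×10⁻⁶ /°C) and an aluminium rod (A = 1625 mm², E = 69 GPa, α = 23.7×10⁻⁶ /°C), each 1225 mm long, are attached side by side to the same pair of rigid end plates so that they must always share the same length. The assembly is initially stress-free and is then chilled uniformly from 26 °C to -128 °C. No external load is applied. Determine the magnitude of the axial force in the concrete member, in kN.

P ≈ 86.1 kN (compressive in the concrete)

Equilibrium of a rigid end plate with no external load gives equal and opposite internal forces ±P in the two members. Since α_{aluminium} > α_{concrete}, cooling drives the aluminium into tension and the concrete into compression.
Compatibility of the two members (thermal + elastic change equal): (α₁ − α₂)ΔT = P·[1/(A₁E₁) + 1/(A₂E₂)].
|α₁ − α₂|·ΔT = 13.5×10⁻⁶ × 154 = 0.002079.
1/(A₁E₁) + 1/(A₂E₂) = 1/(1875×35×10³) + 1/(1625×69×10³) = 2.416×10⁻⁸ N⁻¹.
So P = 0.002079 / 2.416×10⁻⁸ = 86.06 kN.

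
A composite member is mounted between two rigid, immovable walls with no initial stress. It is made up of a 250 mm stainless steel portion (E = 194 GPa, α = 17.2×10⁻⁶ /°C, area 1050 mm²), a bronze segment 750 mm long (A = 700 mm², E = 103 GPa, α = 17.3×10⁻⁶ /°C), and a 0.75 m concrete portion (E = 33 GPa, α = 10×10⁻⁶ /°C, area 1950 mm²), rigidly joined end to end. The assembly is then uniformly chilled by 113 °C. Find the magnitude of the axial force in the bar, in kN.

P ≈ 120 kN (tensile)

Free thermal contraction of the whole bar: Σ αᵢΔT Lᵢ = 17.2×10⁻⁶×113×250 + 17.3×10⁻⁶×113×750 + 10×10⁻⁶×113×750 = 2.8 mm.
The rigid supports impose zero overall length change; the single axial force P common to all segments must satisfy P Σ Lᵢ/(AᵢEᵢ) = δ_free.
The series flexibility is Σ Lᵢ/(AᵢEᵢ) = 250/(1050×194×10³) + 750/(700×103×10³) + 750/(1950×33×10³) = 2.328×10⁻⁵ mm/N.
Hence P = δ_free / Σ(L/AE) = 2.8/2.328×10⁻⁵ = 120.2 kN (tensile).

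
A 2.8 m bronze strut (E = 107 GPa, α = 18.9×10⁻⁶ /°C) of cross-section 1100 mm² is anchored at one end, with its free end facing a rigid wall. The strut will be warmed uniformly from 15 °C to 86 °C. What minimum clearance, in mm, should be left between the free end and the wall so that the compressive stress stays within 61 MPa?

With no wall the strut would lengthen by αΔT L = 18.9×10⁻⁶ × 71 × 2800 = 3.757 mm.
At the allowable stress the elastic shortening the wall may impose is σL/E = 61 × 2800 / (107×10³) = 1.596 mm.
So the gap has to take up the difference, g_min = δ_free − σL/E = 3.757 − 1.596 = 2.161 mm.

g ≈ 2.16 mm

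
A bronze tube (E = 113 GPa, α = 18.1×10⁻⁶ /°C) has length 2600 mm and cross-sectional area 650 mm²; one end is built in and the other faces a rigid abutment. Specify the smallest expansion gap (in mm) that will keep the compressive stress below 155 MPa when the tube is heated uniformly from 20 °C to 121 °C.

g ≈ 1.19 mm

Free expansion if unrestrained: δ_free = αΔT L = 18.1×10⁻⁶ × 101 × 2600 = 4.753 mm.
A stress of 155 MPa corresponds to the wall pushing the tube back by σL/E = 155×2600/(113×10³) = 3.566 mm.
The gap must absorb the remainder: g_min = 4.753 − 3.566 = 1.187 mm.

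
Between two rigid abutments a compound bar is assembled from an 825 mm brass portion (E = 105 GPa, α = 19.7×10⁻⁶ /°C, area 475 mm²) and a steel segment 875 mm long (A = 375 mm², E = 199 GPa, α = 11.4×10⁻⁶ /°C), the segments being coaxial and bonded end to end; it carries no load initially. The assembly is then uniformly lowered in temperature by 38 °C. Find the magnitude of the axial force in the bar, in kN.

Free thermal contraction of the whole bar: Σ αᵢΔT Lᵢ = 19.7×10⁻⁶×38×825 + 11.4×10⁻⁶×38×875 = 0.9966 mm.
The walls prevent any net length change, so an axial force P (same in every segment) develops. Compatibility: P · Σ Lᵢ/(AᵢEᵢ) = δ_free.
The series flexibility is Σ Lᵢ/(AᵢEᵢ) = 825/(475×105×10³) + 875/(375×199×10³) = 2.827×10⁻⁵ mm/N.
P = 0.9966 / 2.827×10⁻⁵ = 35260 N = 35.26 kN, tensile.

P ≈ 35.3 kN (tensile)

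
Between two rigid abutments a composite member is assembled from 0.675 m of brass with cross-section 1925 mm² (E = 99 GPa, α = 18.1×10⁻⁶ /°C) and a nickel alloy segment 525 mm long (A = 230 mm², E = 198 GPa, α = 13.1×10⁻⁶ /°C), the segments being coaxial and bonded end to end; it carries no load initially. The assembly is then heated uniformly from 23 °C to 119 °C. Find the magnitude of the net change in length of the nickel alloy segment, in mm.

|ΔL| ≈ 0.742 mm

With the walls removed the bar would change length by δ_free = Σ αᵢΔT Lᵢ = 18.1×10⁻⁶×96×675 + 13.1×10⁻⁶×96×525 = 1.833 mm.
The rigid supports impose zero overall length change; the single axial force P common to all segments must satisfy P Σ Lᵢ/(AᵢEᵢ) = δ_free.
The series flexibility is Σ Lᵢ/(AᵢEᵢ) = 675/(1925×99×10³) + 525/(230×198×10³) = 1.507×10⁻⁵ mm/N.
P = 1.833 / 1.507×10⁻⁵ = 121600 N = 121.6 kN, compressive.
For the nickel alloy segment, free thermal change = 13.1×10⁻⁶×96×525 = 0.6602 mm and elastic change from P = 121600×525/(230×198×10³) = 1.402 mm; these oppose, so the net change is 0.742 mm (segment shortens).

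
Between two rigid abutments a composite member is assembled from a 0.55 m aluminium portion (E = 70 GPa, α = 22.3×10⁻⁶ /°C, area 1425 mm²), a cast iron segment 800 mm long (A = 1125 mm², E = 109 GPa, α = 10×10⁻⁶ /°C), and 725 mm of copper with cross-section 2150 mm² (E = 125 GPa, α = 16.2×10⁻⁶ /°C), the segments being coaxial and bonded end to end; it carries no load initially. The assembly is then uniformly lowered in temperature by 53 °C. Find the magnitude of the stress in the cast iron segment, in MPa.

σ ≈ 102 MPa (tensile)

With the walls removed the bar would change length by δ_free = Σ αᵢΔT Lᵢ = 22.3×10⁻⁶×53×550 + 10×10⁻⁶×53×800 + 16.2×10⁻⁶×53×725 = 1.697 mm.
Since the ends are fixed, an axial force P builds up, equal in every segment, with P · Σ Lᵢ/(AᵢEᵢ) = δ_free.
Σ Lᵢ/(AᵢEᵢ) = 550/(1425×70×10³) + 800/(1125×109×10³) + 725/(2150×125×10³) = 1.474×10⁻⁵ mm/N.
So P = 1.697 / 1.474×10⁻⁵ = 115.1 kN, tensile.
σ_{cast iron} = P / A = 115100 / 1125 = 102.3 MPa.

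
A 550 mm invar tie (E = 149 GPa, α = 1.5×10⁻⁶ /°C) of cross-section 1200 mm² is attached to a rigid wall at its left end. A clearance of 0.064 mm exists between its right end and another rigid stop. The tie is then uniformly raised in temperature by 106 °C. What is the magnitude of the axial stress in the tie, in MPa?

If the wall were absent the tie would grow by αΔT L = 1.5×10⁻⁶ × 106 × 550 = 0.08745 mm.
This exceeds the 0.064 mm gap, so the wall pushes back. The portion of expansion that must be recovered elastically is δ_free − gap = 0.08745 − 0.064 = 0.02345 mm.
Compatibility: PL/(AE) = 0.02345 mm, so σ = P/A = E × (0.02345/550) = 6.353 MPa.

σ ≈ 6.35 MPa (compressive)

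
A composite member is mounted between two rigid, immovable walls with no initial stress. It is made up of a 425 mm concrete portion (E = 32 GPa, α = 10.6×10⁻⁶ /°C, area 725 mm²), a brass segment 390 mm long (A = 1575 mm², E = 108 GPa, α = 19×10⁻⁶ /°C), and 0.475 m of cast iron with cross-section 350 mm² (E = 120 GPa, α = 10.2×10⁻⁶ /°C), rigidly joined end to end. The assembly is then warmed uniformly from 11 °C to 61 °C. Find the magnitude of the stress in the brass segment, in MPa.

Free thermal expansion of the whole bar: Σ αᵢΔT Lᵢ = 10.6×10⁻⁶×50×425 + 19×10⁻⁶×50×390 + 10.2×10⁻⁶×50×475 = 0.838 mm.
Since the ends are fixed, an axial force P builds up, equal in every segment, with P · Σ Lᵢ/(AᵢEᵢ) = δ_free.
Σ Lᵢ/(AᵢEᵢ) = 425/(725×32×10³) + 390/(1575×108×10³) + 475/(350×120×10³) = 3.192×10⁻⁵ mm/N.
P = 0.838 / 3.192×10⁻⁵ = 26250 N = 26.25 kN, compressive.
σ_{brass} = P / A = 26250 / 1575 = 16.67 MPa.

σ ≈ 16.7 MPa (compressive)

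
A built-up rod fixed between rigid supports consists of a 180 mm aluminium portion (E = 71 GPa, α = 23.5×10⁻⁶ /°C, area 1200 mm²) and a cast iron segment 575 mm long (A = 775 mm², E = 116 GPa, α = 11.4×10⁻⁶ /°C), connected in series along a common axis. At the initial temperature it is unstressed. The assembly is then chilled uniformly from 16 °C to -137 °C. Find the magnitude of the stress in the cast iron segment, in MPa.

σ ≈ 250 MPa (tensile)

With the walls removed the bar would change length by δ_free = Σ αᵢΔT Lᵢ = 23.5×10⁻⁶×153×180 + 11.4×10⁻⁶×153×575 = 1.65 mm.
Since the ends are fixed, an axial force P builds up, equal in every segment, with P · Σ Lᵢ/(AᵢEᵢ) = δ_free.
Σ Lᵢ/(AᵢEᵢ) = 180/(1200×71×10³) + 575/(775×116×10³) = 8.509×10⁻⁶ mm/N.
So P = 1.65 / 8.509×10⁻⁶ = 193.9 kN, tensile.
σ_{cast iron} = P / A = 193900 / 775 = 250.2 MPa.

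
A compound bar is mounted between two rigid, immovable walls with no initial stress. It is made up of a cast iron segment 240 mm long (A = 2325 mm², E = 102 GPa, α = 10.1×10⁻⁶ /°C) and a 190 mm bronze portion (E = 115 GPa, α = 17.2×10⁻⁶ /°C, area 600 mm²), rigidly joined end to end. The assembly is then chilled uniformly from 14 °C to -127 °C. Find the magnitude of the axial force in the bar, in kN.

Free thermal contraction of the whole bar: Σ αᵢΔT Lᵢ = 10.1×10⁻⁶×141×240 + 17.2×10⁻⁶×141×190 = 0.8026 mm.
The rigid supports impose zero overall length change; the single axial force P common to all segments must satisfy P Σ Lᵢ/(AᵢEᵢ) = δ_free.
Σ Lᵢ/(AᵢEᵢ) = 240/(2325×102×10³) + 190/(600×115×10³) = 3.766×10⁻⁶ mm/N.
So P = 0.8026 / 3.766×10⁻⁶ = 213.1 kN, tensile.

P ≈ 213 kN (tensile)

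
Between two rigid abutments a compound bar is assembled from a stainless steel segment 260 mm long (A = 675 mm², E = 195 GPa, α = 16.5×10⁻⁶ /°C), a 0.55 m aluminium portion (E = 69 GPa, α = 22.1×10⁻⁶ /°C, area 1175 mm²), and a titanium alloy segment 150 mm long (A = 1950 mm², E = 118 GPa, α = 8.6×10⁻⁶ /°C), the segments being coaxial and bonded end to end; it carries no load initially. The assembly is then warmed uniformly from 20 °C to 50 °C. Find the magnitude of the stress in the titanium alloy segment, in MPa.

If the supports were absent, the total length change would be Σ αᵢΔT Lᵢ = 16.5×10⁻⁶×30×260 + 22.1×10⁻⁶×30×550 + 8.6×10⁻⁶×30×150 = 0.5321 mm.
The walls prevent any net length change, so an axial force P (same in every segment) develops. Compatibility: P · Σ Lᵢ/(AᵢEᵢ) = δ_free.
Σ Lᵢ/(AᵢEᵢ) = 260/(675×195×10³) + 550/(1175×69×10³) + 150/(1950×118×10³) = 9.411×10⁻⁶ mm/N.
So P = 0.5321 / 9.411×10⁻⁶ = 56.53 kN, compressive.
σ_{titanium alloy} = P / A = 56530 / 1950 = 28.99 MPa.

σ ≈ 29 MPa (compressive)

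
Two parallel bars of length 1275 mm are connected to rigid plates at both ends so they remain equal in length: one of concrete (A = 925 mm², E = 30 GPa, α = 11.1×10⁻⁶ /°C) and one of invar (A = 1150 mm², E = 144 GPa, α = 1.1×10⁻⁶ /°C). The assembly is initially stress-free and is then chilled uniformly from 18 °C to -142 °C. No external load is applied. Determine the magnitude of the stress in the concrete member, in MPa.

Both members must finish at the same length. With the larger α, the concrete tends to over-contract; the plates restrain it, putting the concrete in tension and the invar in compression. With no external load the two internal forces are equal and opposite, magnitude P.
Equating the net (thermal + elastic) strains gives |α₁ − α₂|·ΔT = P·[1/(A₁E₁) + 1/(A₂E₂)].
|α₁ − α₂|·ΔT = 10×10⁻⁶ × 160 = 0.0016.
1/(A₁E₁) + 1/(A₂E₂) = 1/(925×30×10³) + 1/(1150×144×10³) = 4.207×10⁻⁸ N⁻¹.
So P = 0.0016 / 4.207×10⁻⁸ = 38.03 kN.
σ_{concrete} = P/A₁ = 38030/925 = 41.11 MPa, tensile.

σ ≈ 41.1 MPa (tensile)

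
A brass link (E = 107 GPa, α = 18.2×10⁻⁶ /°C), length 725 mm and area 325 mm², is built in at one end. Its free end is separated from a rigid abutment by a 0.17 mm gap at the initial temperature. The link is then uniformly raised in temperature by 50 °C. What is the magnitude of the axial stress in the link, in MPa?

σ ≈ 72.3 MPa (compressive)

If the wall were absent the link would grow by αΔT L = 18.2×10⁻⁶ × 50 × 725 = 0.6597 mm.
The gap closes (δ_free > 0.17 mm) and the wall then resists a further 0.6597 − 0.17 = 0.4897 mm of expansion.
So σ = E(δ_free − g)/L = 107×10³ × 0.4897/725 = 72.28 MPa.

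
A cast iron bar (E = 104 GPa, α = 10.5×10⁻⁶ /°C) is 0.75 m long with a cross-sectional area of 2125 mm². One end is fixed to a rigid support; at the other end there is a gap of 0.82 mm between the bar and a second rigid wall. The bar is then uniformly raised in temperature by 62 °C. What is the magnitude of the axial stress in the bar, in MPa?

If the wall were absent the bar would grow by αΔT L = 10.5×10⁻⁶ × 62 × 750 = 0.4883 mm.
Since δ_free = 0.488 mm is less than the 0.82 mm gap, the bar never touches the wall. No axial force develops.

σ ≈ 0 MPa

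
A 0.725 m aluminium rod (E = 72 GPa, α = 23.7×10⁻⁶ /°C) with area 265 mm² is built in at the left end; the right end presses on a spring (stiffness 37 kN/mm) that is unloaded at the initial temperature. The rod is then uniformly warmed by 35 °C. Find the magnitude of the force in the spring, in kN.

The unrestrained thermal change is αΔT L = 23.7×10⁻⁶ × 35 × 725 = 0.6014 mm.
With a force P in the spring, the elastic change of the rod is PL/(AE) and that of the spring is P/k; compatibility requires their sum to equal δ_free.
So P = δ_free / [L/(AE) + 1/k] = 0.6014 / [ 725/(265×72×10³) + 1/(37×10³) ].
P = 0.6014 / 6.502×10⁻⁵ = 9249 N.

P ≈ 9.25 kN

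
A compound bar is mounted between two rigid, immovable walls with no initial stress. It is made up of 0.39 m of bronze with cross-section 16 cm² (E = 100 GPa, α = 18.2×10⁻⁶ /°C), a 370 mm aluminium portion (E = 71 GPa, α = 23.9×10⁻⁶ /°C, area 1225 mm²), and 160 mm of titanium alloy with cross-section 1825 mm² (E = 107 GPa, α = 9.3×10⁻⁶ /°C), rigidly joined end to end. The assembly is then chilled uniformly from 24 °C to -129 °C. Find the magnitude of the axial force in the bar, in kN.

If the supports were absent, the total length change would be Σ αᵢΔT Lᵢ = 18.2×10⁻⁶×153×390 + 23.9×10⁻⁶×153×370 + 9.3×10⁻⁶×153×160 = 2.667 mm.
The rigid supports impose zero overall length change; the single axial force P common to all segments must satisfy P Σ Lᵢ/(AᵢEᵢ) = δ_free.
Σ Lᵢ/(AᵢEᵢ) = 390/(1600×100×10³) + 370/(1225×71×10³) + 160/(1825×107×10³) = 7.511×10⁻⁶ mm/N.
P = 2.667 / 7.511×10⁻⁶ = 355000 N = 355 kN, tensile.

P ≈ 355 kN (tensile)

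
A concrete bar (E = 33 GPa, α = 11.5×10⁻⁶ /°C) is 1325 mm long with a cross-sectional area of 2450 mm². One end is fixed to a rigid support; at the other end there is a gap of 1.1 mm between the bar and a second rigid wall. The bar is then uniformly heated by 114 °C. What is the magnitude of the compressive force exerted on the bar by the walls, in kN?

Unrestrained expansion: δ_free = αΔT L = 11.5×10⁻⁶ × 114 × 1325 = 1.737 mm.
After closing the 1.1 mm clearance, 1.737 − 1.1 = 0.6371 mm of expansion remains to be suppressed by the wall.
That suppressed elongation corresponds to σ = E·Δ/L = 33×10³ × 0.6371/1325 = 15.87 MPa.
P = σA = 15.87 × 2450 = 38.87 kN.

P ≈ 38.9 kN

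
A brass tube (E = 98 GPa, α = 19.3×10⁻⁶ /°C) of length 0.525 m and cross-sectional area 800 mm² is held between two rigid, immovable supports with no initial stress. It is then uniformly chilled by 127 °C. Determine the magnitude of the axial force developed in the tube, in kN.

P ≈ 192 kN (tensile)

With zero net strain, σ = E·αΔT = 98 GPa × 19.3×10⁻⁶ × 127 = 240.2 MPa.
Axial force P = σA = 240.2 × 800 = 192200 N = 192.2 kN, tensile.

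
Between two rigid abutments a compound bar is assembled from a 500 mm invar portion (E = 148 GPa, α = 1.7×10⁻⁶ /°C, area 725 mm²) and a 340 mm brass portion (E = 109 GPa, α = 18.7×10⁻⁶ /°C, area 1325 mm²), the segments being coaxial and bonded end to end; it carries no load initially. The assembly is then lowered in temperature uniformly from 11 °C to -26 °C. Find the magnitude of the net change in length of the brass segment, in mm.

Free thermal contraction of the whole bar: Σ αᵢΔT Lᵢ = 1.7×10⁻⁶×37×500 + 18.7×10⁻⁶×37×340 = 0.2667 mm.
The rigid supports impose zero overall length change; the single axial force P common to all segments must satisfy P Σ Lᵢ/(AᵢEᵢ) = δ_free.
The series flexibility is Σ Lᵢ/(AᵢEᵢ) = 500/(725×148×10³) + 340/(1325×109×10³) = 7.014×10⁻⁶ mm/N.
So P = 0.2667 / 7.014×10⁻⁶ = 38.02 kN, tensile.
For the brass segment, free thermal change = 18.7×10⁻⁶×37×340 = 0.2352 mm and elastic change from P = 38020×340/(1325×109×10³) = 0.08951 mm; these oppose, so the net change is 0.146 mm (segment shortens).

|ΔL| ≈ 0.146 mm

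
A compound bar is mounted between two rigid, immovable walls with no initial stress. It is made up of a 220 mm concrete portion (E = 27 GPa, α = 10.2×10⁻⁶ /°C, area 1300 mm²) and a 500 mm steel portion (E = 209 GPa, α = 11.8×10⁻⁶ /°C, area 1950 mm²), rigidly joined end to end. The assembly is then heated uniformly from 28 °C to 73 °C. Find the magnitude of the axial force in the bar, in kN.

P ≈ 48.9 kN (compressive)

With the walls removed the bar would change length by δ_free = Σ αᵢΔT Lᵢ = 10.2×10⁻⁶×45×220 + 11.8×10⁻⁶×45×500 = 0.3665 mm.
Since the ends are fixed, an axial force P builds up, equal in every segment, with P · Σ Lᵢ/(AᵢEᵢ) = δ_free.
Σ Lᵢ/(AᵢEᵢ) = 220/(1300×27×10³) + 500/(1950×209×10³) = 7.495×10⁻⁶ mm/N.
Hence P = δ_free / Σ(L/AE) = 0.3665/7.495×10⁻⁶ = 48.9 kN (compressive).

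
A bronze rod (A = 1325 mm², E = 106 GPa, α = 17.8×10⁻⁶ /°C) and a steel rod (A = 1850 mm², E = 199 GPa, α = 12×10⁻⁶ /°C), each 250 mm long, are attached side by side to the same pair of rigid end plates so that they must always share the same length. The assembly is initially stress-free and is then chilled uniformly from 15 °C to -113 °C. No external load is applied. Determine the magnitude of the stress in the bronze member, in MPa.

σ ≈ 57 MPa (tensile)

Both members must finish at the same length. With the larger α, the bronze tends to over-contract; the plates restrain it, putting the bronze in tension and the steel in compression. With no external load the two internal forces are equal and opposite, magnitude P.
Compatibility of the two members (thermal + elastic change equal): (α₁ − α₂)ΔT = P·[1/(A₁E₁) + 1/(A₂E₂)].
|α₁ − α₂|·ΔT = 5.8×10⁻⁶ × 128 = 0.0007424.
1/(A₁E₁) + 1/(A₂E₂) = 1/(1325×106×10³) + 1/(1850×199×10³) = 9.836×10⁻⁹ N⁻¹.
P = 0.0007424 / 9.836×10⁻⁹ = 75480 N = 75.48 kN.
σ_{bronze} = P/A₁ = 75480/1325 = 56.96 MPa, tensile.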